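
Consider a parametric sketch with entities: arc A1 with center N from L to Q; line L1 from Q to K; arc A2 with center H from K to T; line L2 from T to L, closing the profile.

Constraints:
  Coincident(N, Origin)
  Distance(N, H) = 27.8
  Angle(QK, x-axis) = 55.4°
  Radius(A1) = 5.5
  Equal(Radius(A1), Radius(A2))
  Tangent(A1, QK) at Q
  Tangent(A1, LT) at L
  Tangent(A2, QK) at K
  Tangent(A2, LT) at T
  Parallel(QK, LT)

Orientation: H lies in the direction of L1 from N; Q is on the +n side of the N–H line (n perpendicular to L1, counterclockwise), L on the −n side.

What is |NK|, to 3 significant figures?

28.3

The slot axis is L1's direction at 55.4°, so u = (cos 55.4°, sin 55.4°) = (0.568, 0.823) and n = (−sin 55.4°, cos 55.4°) = (-0.823, 0.568). N is at the origin and H lies 27.8 along u from N, so H = 27.8·u = (15.8, 22.9). Tangency of A1 to both parallel lines with radius 5.5 puts Q and L at N ± 5.5·n: Q = (-4.53, 3.12), L = (4.53, -3.12). Equal radii place K and T the same way about H: K = H + 5.5·n = (11.3, 26.0), T = H − 5.5·n = (20.3, 19.8). Then |NK| = |K − N| = 28.3.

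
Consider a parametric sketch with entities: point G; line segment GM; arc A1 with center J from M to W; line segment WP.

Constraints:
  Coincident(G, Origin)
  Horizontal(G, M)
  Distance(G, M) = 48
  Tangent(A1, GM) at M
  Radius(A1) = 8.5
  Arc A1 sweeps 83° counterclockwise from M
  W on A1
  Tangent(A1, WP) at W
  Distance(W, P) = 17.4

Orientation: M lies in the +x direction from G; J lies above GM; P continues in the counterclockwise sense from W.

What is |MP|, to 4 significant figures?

26.89

On A1, M sits at bearing -90° from J; an 83° counterclockwise sweep puts W at bearing -7°, so W = J + 8.5·(cos -7°, sin -7°) = (56.44, 7.464). Since A1 is tangent to WP there, JW ⟂ WP, so WP runs along (−sin -7°, cos -7°); with |WP| = 17.4, P = (58.56, 24.73). Then |MP| = |P − M| = 26.89.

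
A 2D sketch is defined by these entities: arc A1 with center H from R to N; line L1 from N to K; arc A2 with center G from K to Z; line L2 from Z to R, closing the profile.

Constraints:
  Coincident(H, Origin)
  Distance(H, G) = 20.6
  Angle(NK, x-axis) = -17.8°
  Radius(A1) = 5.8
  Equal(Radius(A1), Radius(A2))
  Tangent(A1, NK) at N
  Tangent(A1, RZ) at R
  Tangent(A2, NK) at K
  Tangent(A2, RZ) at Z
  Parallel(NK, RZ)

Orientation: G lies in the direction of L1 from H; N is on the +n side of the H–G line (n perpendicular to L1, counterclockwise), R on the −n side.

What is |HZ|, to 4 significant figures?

21.40

Tangency of A1 to both parallel lines with radius 5.8 puts N and R at H ± 5.8·n: N = (1.773, 5.522), R = (-1.773, -5.522). Equal radii place K and Z the same way about G: K = G + 5.8·n = (21.39, -0.7750), Z = G − 5.8·n = (17.84, -11.82). Then |HZ| = |Z − H| = 21.40.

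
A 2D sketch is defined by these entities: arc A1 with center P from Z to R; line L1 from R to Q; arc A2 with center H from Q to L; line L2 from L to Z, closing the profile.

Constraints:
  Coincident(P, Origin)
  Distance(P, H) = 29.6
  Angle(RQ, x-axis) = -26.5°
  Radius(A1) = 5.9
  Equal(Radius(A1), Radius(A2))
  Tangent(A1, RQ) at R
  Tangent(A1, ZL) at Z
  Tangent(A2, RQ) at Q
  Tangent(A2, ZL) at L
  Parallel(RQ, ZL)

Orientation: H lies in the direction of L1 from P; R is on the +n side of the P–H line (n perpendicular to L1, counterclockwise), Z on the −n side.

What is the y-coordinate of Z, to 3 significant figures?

-5.28

The slot axis is L1's direction at -26.5°, so u = (cos -26.5°, sin -26.5°) = (0.895, -0.446) and n = (−sin -26.5°, cos -26.5°) = (0.446, 0.895). P is at the origin and H lies 29.6 along u from P, so H = 29.6·u = (26.5, -13.2). Tangency of A1 to both parallel lines with radius 5.9 puts R and Z at P ± 5.9·n: R = (2.63, 5.28), Z = (-2.63, -5.28). So Z.y = -5.28.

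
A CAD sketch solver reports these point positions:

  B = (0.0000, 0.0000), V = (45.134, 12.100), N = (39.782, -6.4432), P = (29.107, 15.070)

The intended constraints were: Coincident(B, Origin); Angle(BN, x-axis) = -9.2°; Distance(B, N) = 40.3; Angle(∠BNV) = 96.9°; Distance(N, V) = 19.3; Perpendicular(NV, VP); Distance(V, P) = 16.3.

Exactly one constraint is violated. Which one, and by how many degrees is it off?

Perpendicular(NV, VP) — off by 5.60°.

B = (0.00, 0.00) ✓; BN at -9.200° ✓; |BN| = 40.30 ✓; ∠BNV = 96.90° ✓; |NV| = 19.30 ✓; ∠(NV, VP) = 95.60° ✗; |VP| = 16.30 ✓.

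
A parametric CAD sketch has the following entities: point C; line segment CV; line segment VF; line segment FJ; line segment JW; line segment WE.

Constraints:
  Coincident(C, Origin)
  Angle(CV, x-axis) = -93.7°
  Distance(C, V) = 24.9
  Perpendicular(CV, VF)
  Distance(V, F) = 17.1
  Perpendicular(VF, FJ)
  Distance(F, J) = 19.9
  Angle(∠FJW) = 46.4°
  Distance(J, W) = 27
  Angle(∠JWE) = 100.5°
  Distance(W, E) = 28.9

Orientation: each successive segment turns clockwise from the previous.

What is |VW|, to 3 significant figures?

2.77

The perpendicularity gives FJ at right angles to VF, so FJ runs at 86.3°; with |FJ| = 19.9, J = (-17.4, -3.89). ∠FJW = 46.4° gives JW at -47.3° from the x-axis; with |JW| = 27.0, W = (0.923, -23.7). Then |VW| = |W − V| = 2.77.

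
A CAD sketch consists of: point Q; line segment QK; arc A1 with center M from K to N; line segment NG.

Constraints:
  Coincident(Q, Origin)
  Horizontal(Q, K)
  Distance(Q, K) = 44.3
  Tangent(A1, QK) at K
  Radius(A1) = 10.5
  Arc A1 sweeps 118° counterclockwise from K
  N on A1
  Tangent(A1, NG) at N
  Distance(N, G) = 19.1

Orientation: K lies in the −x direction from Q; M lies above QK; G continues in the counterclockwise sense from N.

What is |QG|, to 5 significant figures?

54.576

Q is at the origin; QK is horizontal with |QK| = 44.3 and K on the −x side, so K = (-44.300, 0.0000). A1 meets QK tangentially, so MK is at right angles to QK, so M = K + (0, 10.5) = (-44.300, 10.500). On A1, K sits at bearing -90° from M; a 118° counterclockwise sweep puts N at bearing 28°, so N = M + 10.5·(cos 28°, sin 28°) = (-35.029, 15.429). The tangent condition forces MN to be normal to NG, so NG runs along (−sin 28°, cos 28°); with |NG| = 19.1, G = (-43.996, 32.294). Then |QG| = |G − Q| = 54.576.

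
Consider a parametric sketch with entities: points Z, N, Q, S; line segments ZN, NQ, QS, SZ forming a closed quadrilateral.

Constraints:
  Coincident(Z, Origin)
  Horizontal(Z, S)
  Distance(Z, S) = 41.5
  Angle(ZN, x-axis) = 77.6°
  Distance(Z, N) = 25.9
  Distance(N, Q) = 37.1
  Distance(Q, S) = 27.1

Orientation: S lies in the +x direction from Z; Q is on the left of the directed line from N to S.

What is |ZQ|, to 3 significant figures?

50.5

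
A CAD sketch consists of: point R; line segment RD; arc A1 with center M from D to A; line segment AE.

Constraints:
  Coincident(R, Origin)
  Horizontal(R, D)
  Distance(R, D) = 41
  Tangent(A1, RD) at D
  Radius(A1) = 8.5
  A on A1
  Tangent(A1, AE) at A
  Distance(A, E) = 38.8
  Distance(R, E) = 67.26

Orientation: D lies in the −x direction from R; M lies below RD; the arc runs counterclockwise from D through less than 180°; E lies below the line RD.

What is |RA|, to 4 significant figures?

50.29

Checks: ∠(MD, DR) = 90.00° ✓; |MD| = 8.500 ✓; |MA| = 8.500 ✓; ∠(MA, AE) = 90.00° ✓; |AE| = 38.80 ✓; |RE| = 67.26 ✓.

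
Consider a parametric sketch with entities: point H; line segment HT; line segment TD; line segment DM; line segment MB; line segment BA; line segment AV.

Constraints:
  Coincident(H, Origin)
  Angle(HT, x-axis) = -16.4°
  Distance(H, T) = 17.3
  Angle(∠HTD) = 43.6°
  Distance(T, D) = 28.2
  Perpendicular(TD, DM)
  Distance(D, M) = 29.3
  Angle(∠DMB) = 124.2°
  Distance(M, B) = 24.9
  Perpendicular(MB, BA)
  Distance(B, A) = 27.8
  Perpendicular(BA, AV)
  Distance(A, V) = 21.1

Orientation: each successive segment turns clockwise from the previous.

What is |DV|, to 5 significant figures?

20.580

MB is perpendicular to BA, so BA runs at -28.600°; with |BA| = 27.8, A = (14.449, 16.839). BA is perpendicular to AV, so AV runs at -118.60°; with |AV| = 21.1, V = (4.3486, -1.6861). Then |DV| = |V − D| = 20.580.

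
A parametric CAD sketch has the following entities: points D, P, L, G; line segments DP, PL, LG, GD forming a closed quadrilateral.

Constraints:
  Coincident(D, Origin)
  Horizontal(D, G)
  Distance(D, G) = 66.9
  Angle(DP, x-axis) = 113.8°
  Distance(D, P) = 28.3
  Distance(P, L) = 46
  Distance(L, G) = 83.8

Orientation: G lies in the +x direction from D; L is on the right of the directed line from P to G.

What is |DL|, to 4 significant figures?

24.69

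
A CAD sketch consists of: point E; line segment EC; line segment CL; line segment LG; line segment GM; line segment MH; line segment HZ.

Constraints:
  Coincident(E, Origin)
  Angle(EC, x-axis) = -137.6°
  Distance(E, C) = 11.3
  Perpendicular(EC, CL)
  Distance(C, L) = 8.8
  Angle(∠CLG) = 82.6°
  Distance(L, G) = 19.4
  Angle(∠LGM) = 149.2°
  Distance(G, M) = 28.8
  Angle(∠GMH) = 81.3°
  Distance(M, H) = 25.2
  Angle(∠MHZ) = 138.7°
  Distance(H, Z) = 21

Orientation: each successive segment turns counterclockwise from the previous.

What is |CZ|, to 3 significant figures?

29.5

E is at the origin; EC runs at -137.6° with length 11.3, so C = (-8.34, -7.62). EC ⟂ CL, so CL runs at -47.6°; with |CL| = 8.8, L = (-2.41, -14.1). ∠CLG = 82.6° gives LG at 49.8° from the x-axis; with |LG| = 19.4, G = (10.1, 0.700). ∠LGM = 149.2° gives GM at 80.6° from the x-axis; with |GM| = 28.8, M = (14.8, 29.1). ∠GMH = 81.3° gives MH at 179° from the x-axis; with |MH| = 25.2, H = (-10.4, 29.4). ∠MHZ = 138.7° gives HZ at -139° from the x-axis; with |HZ| = 21.0, Z = (-26.3, 15.8). Then |CZ| = |Z − C| = 29.5.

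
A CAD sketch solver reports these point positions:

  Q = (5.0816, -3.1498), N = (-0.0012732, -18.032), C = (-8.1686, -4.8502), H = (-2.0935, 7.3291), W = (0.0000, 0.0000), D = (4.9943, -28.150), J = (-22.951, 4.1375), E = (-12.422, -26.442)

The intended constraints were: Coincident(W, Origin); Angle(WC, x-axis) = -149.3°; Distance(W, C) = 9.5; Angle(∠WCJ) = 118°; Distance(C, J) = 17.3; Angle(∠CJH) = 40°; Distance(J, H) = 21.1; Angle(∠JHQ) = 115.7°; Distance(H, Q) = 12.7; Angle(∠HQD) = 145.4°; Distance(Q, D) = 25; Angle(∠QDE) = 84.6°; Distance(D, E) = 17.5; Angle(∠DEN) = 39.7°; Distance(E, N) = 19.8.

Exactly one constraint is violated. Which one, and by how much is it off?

Distance(E, N) = 19.8 — off by 4.80.

W = (0.00, 0.00) ✓; WC at -149.3° ✓; |WC| = 9.500 ✓; ∠WCJ = 118.0° ✓; |CJ| = 17.30 ✓; ∠CJH = 40.00° ✓; |JH| = 21.10 ✓; ∠JHQ = 115.7° ✓; |HQ| = 12.70 ✓; ∠HQD = 145.4° ✓; |QD| = 25.00 ✓; ∠QDE = 84.60° ✓; |DE| = 17.50 ✓; ∠DEN = 39.70° ✓; |EN| = 15.00 ✗.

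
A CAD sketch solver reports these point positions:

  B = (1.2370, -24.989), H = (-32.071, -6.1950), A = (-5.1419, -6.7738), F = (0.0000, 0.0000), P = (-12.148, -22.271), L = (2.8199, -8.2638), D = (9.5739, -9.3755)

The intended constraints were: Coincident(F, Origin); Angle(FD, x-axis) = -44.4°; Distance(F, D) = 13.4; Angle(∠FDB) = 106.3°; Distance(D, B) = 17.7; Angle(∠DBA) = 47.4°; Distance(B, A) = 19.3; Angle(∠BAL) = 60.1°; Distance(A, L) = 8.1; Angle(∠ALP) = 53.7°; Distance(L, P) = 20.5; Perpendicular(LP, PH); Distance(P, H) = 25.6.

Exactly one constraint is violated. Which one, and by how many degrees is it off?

Perpendicular(LP, PH) — off by 8.00°.

F = (0.00, 0.00) ✓; FD at -44.40° ✓; |FD| = 13.40 ✓; ∠FDB = 106.3° ✓; |DB| = 17.70 ✓; ∠DBA = 47.40° ✓; |BA| = 19.30 ✓; ∠BAL = 60.10° ✓; |AL| = 8.100 ✓; ∠ALP = 53.70° ✓; |LP| = 20.50 ✓; ∠(LP, PH) = 82.00° ✗; |PH| = 25.60 ✓.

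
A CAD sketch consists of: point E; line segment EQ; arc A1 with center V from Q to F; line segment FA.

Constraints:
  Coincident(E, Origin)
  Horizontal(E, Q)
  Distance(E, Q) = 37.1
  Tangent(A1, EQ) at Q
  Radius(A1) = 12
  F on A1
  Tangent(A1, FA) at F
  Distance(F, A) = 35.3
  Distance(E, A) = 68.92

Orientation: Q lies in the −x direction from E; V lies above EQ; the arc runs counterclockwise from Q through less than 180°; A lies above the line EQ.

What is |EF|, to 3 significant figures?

34.2

E is at the origin; EQ is horizontal with |EQ| = 37.1 and Q on the −x side, so Q = (-37.1, 0.00). Tangency of A1 to EQ means the radius VQ is perpendicular to EQ, so V = Q + (0, 12) = (-37.1, 12.0). Since VF ⟂ FA (tangency), |VA| = √(12.0² + 35.3²) = 37.3 regardless of where F sits on A1. So A lies on both circle(E, 68.92) and circle(V, 37.3); the above-EQ intersection is A = (-50.7, 46.7). F is the foot of the tangent from A: F = (-27.9, 19.7).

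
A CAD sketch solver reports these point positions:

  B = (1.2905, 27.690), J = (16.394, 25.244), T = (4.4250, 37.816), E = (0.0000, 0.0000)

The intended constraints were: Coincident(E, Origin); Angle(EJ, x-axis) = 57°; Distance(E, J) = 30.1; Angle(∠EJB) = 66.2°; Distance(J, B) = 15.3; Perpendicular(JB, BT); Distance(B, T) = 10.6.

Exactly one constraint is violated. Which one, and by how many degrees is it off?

Perpendicular(JB, BT) — off by 8.00°.

E = (0.00, 0.00) ✓; EJ at 57.00° ✓; |EJ| = 30.10 ✓; ∠EJB = 66.20° ✓; |JB| = 15.30 ✓; ∠(JB, BT) = 98.00° ✗; |BT| = 10.60 ✓.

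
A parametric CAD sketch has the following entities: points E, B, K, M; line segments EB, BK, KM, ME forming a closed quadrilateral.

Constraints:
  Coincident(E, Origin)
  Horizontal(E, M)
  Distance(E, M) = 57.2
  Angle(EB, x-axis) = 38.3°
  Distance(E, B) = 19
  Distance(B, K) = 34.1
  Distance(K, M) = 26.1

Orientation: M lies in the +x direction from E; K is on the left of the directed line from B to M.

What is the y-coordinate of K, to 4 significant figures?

23.93

E is at the origin; E and M share the same y with |EM| = 57.2 and M in +x, so M = (57.2, 0). EB runs at 38.3° with |EB| = 19.0, so B = (14.91, 11.78). K is determined by |BK| = 34.1 and |KM| = 26.1 together: it lies at the intersection of circle(B, 34.1) and circle(M, 26.1). With |BM| = 43.90, the foot of the radical line on BM is 27.43 from B and the perpendicular offset is √(34.1² − 27.43²) = 20.25. Taking the left-of-BM solution: K = (46.77, 23.93).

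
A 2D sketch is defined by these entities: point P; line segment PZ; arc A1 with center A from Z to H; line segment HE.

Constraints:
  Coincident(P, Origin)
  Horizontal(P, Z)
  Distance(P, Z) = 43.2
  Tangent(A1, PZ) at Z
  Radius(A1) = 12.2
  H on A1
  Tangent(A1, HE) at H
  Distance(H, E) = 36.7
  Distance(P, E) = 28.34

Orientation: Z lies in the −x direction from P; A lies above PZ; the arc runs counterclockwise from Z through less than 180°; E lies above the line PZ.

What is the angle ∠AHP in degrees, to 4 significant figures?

136.3°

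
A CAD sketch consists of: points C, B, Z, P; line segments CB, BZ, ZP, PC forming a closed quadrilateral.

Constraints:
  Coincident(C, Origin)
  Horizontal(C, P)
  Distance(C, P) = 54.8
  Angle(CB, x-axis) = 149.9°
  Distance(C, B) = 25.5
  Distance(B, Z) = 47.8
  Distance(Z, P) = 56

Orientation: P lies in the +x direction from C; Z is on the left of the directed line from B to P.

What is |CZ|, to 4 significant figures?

44.16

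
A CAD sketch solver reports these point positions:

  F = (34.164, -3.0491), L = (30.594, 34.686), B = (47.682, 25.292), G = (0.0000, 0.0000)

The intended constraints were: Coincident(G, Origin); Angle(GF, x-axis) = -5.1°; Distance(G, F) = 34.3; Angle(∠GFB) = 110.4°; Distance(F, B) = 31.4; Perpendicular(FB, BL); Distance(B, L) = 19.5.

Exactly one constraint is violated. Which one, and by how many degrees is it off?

Perpendicular(FB, BL) — off by 3.30°.

G = (0.00, 0.00) ✓; GF at -5.100° ✓; |GF| = 34.30 ✓; ∠GFB = 110.4° ✓; |FB| = 31.40 ✓; ∠(FB, BL) = 86.70° ✗; |BL| = 19.50 ✓.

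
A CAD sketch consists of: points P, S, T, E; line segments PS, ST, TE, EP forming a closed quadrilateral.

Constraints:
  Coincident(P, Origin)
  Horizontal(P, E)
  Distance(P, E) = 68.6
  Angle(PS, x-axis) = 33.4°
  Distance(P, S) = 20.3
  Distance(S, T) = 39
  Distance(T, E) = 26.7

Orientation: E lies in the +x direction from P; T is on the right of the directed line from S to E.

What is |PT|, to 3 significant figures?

48.5

P is at the origin; P and E share the same y with |PE| = 68.6 and E in +x, so E = (68.6, 0). PS runs at 33.4° with |PS| = 20.3, so S = (16.9, 11.2). T is determined by |ST| = 39.0 and |TE| = 26.7 together: it lies at the intersection of circle(S, 39.0) and circle(E, 26.7). With |SE| = 52.8, the foot of the radical line on SE is 34.1 from S and the perpendicular offset is √(39.0² − 34.1²) = 19.0. Taking the right-of-SE solution: T = (46.2, -14.6).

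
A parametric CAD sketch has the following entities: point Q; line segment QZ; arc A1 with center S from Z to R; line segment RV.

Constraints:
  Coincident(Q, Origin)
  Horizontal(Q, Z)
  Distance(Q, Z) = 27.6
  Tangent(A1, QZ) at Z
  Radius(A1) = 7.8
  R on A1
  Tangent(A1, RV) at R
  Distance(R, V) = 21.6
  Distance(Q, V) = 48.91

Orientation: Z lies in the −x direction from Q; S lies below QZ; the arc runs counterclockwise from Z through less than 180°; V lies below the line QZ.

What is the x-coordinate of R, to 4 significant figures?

-35.07

Checks: |SZ| = 7.800 ✓; |SR| = 7.800 ✓; ∠(SR, RV) = 90.00° ✓; |RV| = 21.60 ✓; |QV| = 48.91 ✓.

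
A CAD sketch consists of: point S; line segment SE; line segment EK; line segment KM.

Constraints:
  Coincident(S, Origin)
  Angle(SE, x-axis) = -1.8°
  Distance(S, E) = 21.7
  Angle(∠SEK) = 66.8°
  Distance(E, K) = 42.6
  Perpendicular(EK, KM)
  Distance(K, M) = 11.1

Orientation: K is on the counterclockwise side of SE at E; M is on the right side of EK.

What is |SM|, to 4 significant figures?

46.08

S is at the origin; SE runs at -1.8° with length 21.7, so E = 21.7·(cos -1.8°, sin -1.8°) = (21.69, -0.6816). ∠SEK = 66.8°, so EK runs at -1.8° + (180° − 66.8°) = 111.4° from the x-axis; with |EK| = 42.6, K = E + 42.6·(cos 111.4°, sin 111.4°) = (6.146, 38.98). EK ⟂ KM; with |KM| = 11.1 on the right of EK, M = K + 11.1·(0.9311, 0.3649) = (16.48, 43.03). Then |SM| = |M − S| = 46.08.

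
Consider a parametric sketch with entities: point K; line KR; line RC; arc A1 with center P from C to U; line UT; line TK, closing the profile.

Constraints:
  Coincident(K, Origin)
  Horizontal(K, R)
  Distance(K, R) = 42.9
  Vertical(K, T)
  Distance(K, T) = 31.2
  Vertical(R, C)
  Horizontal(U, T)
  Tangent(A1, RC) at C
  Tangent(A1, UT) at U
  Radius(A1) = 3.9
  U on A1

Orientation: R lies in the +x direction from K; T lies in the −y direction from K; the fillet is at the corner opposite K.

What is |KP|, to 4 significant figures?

47.61

K and T share the same x with |KT| = 31.2 and T on the −y side, so T = (0.000, -31.20). The virtual corner opposite K is at (42.90, -31.20). Since A1 is tangent to RC there, PC ⟂ RC and since A1 is tangent to UT there, PU ⟂ UT, with radius 3.9, so the center P sits 3.9 in from both sides at P = (39.00, -27.30). Then |KP| = |P − K| = 47.61.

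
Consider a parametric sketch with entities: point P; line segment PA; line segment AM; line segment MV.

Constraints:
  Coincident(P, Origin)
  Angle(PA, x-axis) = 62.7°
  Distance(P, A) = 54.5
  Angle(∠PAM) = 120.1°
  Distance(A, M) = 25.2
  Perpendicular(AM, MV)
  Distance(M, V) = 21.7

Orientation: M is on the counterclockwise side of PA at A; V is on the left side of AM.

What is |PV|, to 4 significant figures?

58.37

P is at the origin; PA runs at 62.7° with length 54.5, so A = 54.5·(cos 62.7°, sin 62.7°) = (25.00, 48.43). ∠PAM = 120.1°, so AM runs at 62.7° + (180° − 120.1°) = 122.6° from the x-axis; with |AM| = 25.2, M = A + 25.2·(cos 122.6°, sin 122.6°) = (11.42, 69.66). AM ⟂ MV; with |MV| = 21.7 on the left of AM, V = M + 21.7·(-0.8425, -0.5388) = (-6.862, 57.97). Then |PV| = |V − P| = 58.37.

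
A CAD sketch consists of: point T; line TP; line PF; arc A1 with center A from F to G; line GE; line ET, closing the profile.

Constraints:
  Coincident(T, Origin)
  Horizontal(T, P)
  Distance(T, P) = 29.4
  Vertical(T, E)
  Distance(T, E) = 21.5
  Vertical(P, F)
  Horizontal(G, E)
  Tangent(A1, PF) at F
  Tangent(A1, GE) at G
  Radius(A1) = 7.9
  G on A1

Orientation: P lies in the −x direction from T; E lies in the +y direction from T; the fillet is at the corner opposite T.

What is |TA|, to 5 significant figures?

25.440

T and E share the same x with |TE| = 21.5 and E on the +y side, so E = (0.0000, 21.500). The virtual corner opposite T is at (-29.400, 21.500). The tangent condition forces AF to be normal to PF and since A1 is tangent to GE there, AG ⟂ GE, with radius 7.9, so the center A sits 7.9 in from both sides at A = (-21.500, 13.600). Then |TA| = |A − T| = 25.440.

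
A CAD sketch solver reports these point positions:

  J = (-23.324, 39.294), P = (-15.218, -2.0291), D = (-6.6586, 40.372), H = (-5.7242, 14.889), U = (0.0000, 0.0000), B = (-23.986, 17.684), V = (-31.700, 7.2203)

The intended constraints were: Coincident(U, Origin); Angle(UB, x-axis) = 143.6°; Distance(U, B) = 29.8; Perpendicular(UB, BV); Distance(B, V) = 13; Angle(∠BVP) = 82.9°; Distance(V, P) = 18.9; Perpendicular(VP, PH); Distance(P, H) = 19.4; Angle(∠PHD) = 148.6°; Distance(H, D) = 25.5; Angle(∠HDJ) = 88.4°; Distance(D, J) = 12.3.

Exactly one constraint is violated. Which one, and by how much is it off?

Distance(D, J) = 12.3 — off by 4.40.

U = (0.00, 0.00) ✓; UB at 143.6° ✓; |UB| = 29.80 ✓; ∠(UB, BV) = 90.00° ✓; |BV| = 13.00 ✓; ∠BVP = 82.90° ✓; |VP| = 18.90 ✓; ∠(VP, PH) = 90.00° ✓; |PH| = 19.40 ✓; ∠PHD = 148.6° ✓; |HD| = 25.50 ✓; ∠HDJ = 88.40° ✓; |DJ| = 16.70 ✗.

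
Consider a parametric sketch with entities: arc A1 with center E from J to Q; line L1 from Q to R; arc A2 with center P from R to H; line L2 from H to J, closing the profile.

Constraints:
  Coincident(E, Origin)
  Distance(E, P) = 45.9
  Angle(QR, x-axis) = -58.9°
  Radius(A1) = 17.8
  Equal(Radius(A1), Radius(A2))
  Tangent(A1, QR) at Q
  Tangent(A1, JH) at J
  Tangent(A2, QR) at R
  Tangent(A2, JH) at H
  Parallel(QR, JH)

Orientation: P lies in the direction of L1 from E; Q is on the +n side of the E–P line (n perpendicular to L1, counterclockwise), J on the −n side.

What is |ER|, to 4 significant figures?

49.23

The slot axis is L1's direction at -58.9°, so u = (cos -58.9°, sin -58.9°) = (0.5165, -0.8563) and n = (−sin -58.9°, cos -58.9°) = (0.8563, 0.5165). E is at the origin and P lies 45.9 along u from E, so P = 45.9·u = (23.71, -39.30). Tangency of A1 to both parallel lines with radius 17.8 puts Q and J at E ± 17.8·n: Q = (15.24, 9.194), J = (-15.24, -9.194). Equal radii place R and H the same way about P: R = P + 17.8·n = (38.95, -30.11), H = P − 17.8·n = (8.467, -48.50). Then |ER| = |R − E| = 49.23.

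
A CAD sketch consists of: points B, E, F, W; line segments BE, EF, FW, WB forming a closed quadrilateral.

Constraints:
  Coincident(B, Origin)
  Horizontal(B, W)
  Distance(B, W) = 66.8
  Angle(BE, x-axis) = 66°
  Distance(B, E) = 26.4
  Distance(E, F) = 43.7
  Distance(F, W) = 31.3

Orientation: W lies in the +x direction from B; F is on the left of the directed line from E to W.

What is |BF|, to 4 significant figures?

61.31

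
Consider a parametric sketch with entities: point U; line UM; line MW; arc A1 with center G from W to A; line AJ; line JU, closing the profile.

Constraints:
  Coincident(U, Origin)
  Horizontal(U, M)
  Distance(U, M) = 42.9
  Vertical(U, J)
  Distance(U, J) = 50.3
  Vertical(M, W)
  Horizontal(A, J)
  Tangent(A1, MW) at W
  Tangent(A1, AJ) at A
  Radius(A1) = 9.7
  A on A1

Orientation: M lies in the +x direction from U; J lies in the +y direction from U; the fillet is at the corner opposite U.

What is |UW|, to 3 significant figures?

59.1

U is at the origin; U and M share the same y with |UM| = 42.9 and M on the +x side, so M = (42.9, 0.00). UJ is vertical with |UJ| = 50.3 and J on the +y side, so J = (0.00, 50.3). The virtual corner opposite U is at (42.9, 50.3). A1 meets MW tangentially, so GW is at right angles to MW and A1 meets AJ tangentially, so GA is at right angles to AJ, with radius 9.7, so the center G sits 9.7 in from both sides at G = (33.2, 40.6). That places the tangent points at W = (42.9, 40.6) on MW and A = (33.2, 50.3) on AJ. Then |UW| = |W − U| = 59.1.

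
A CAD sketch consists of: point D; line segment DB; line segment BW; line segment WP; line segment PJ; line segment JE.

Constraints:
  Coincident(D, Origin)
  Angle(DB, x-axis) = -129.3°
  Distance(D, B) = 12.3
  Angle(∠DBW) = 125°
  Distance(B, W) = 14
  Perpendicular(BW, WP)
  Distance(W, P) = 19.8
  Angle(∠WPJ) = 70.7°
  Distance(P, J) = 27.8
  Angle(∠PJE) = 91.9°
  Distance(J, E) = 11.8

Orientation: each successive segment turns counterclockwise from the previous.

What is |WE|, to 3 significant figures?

22.7

D is at the origin; DB runs at -129.3° with length 12.3, so B = (-7.79, -9.52). ∠DBW = 125.0° gives BW at -74.3° from the x-axis; with |BW| = 14.0, W = (-4.00, -23.0). The perpendicularity gives WP at right angles to BW, so WP runs at 15.7°; with |WP| = 19.8, P = (15.1, -17.6). ∠WPJ = 70.7° gives PJ at 125° from the x-axis; with |PJ| = 27.8, J = (-0.886, 5.13). ∠PJE = 91.9° gives JE at -147° from the x-axis; with |JE| = 11.8, E = (-10.8, -1.31). Then |WE| = |E − W| = 22.7.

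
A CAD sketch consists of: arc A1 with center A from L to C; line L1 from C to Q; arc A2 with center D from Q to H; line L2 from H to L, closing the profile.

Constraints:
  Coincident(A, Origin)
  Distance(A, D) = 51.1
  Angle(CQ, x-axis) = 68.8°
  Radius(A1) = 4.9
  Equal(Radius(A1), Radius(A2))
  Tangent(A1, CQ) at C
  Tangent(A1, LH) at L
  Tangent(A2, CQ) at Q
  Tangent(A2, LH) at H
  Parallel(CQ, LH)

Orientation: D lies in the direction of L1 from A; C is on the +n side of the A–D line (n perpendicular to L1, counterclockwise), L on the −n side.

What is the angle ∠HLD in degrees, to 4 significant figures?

5.477°

The slot axis is L1's direction at 68.8°, so u = (cos 68.8°, sin 68.8°) = (0.3616, 0.9323) and n = (−sin 68.8°, cos 68.8°) = (-0.9323, 0.3616). A is at the origin and D lies 51.1 along u from A, so D = 51.1·u = (18.48, 47.64). Tangency of A1 to both parallel lines with radius 4.9 puts C and L at A ± 4.9·n: C = (-4.568, 1.772), L = (4.568, -1.772). Equal radii place Q and H the same way about D: Q = D + 4.9·n = (13.91, 49.41), H = D − 4.9·n = (23.05, 45.87). Then cos ∠HLD = LH·LD / (|LH||LD|), giving 5.477°.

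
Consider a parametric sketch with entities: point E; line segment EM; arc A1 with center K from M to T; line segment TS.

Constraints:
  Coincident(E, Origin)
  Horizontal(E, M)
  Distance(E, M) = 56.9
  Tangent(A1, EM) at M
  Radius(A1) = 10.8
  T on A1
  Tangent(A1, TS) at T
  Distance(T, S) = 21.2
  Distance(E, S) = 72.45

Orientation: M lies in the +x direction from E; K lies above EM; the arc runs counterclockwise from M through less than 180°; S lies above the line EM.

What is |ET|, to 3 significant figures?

68.7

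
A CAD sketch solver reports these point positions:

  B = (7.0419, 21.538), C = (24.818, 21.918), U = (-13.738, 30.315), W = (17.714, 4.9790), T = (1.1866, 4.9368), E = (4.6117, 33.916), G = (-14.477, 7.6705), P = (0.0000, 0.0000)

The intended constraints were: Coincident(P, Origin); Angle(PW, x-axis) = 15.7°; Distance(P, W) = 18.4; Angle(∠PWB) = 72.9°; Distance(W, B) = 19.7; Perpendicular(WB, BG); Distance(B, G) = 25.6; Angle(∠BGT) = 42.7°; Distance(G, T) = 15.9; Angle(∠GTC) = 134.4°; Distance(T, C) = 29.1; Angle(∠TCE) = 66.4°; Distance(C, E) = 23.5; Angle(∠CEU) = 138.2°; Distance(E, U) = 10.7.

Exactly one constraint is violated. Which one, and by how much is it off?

Distance(E, U) = 10.7 — off by 8.00.

P = (0.00, 0.00) ✓; PW at 15.70° ✓; |PW| = 18.40 ✓; ∠PWB = 72.90° ✓; |WB| = 19.70 ✓; ∠(WB, BG) = 90.00° ✓; |BG| = 25.60 ✓; ∠BGT = 42.70° ✓; |GT| = 15.90 ✓; ∠GTC = 134.4° ✓; |TC| = 29.10 ✓; ∠TCE = 66.40° ✓; |CE| = 23.50 ✓; ∠CEU = 138.2° ✓; |EU| = 18.70 ✗.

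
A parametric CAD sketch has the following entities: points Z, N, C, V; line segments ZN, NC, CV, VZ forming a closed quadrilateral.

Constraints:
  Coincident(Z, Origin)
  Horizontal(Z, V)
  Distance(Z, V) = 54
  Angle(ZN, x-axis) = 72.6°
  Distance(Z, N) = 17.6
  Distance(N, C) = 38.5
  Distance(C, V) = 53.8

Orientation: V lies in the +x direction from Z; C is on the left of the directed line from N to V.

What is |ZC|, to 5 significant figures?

55.374

Checks: Z = (0.00, 0.00) ✓; |NC| = 38.50 ✓; |CV| = 53.80 ✓.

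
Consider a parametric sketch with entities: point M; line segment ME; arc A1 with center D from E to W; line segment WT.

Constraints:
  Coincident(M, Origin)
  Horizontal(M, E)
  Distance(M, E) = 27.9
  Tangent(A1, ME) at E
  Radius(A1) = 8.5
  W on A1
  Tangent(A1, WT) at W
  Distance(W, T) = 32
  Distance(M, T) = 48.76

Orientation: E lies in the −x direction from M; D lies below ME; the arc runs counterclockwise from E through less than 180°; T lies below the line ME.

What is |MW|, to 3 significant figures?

37.7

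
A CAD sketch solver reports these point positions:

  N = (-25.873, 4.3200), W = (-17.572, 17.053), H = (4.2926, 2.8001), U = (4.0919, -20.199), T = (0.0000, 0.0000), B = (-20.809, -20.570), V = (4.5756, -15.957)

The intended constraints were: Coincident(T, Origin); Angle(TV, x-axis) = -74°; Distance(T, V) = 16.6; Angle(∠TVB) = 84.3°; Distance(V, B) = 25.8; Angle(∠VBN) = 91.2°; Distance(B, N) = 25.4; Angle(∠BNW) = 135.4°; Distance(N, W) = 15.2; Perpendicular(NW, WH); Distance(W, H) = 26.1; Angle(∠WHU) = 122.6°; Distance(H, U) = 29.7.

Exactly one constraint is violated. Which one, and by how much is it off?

Distance(H, U) = 29.7 — off by 6.70.

T = (0.00, 0.00) ✓; TV at -74.00° ✓; |TV| = 16.60 ✓; ∠TVB = 84.30° ✓; |VB| = 25.80 ✓; ∠VBN = 91.20° ✓; |BN| = 25.40 ✓; ∠BNW = 135.4° ✓; |NW| = 15.20 ✓; ∠(NW, WH) = 90.00° ✓; |WH| = 26.10 ✓; ∠WHU = 122.6° ✓; |HU| = 23.00 ✗.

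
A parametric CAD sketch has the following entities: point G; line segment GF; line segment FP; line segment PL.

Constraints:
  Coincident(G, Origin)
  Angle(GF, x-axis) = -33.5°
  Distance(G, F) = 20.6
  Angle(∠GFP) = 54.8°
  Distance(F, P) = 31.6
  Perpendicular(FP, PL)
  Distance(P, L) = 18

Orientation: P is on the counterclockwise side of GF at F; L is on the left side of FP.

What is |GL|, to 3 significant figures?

19.8

G is at the origin; GF runs at -33.5° with length 20.6, so F = 20.6·(cos -33.5°, sin -33.5°) = (17.2, -11.4). ∠GFP = 54.8°, so FP runs at -33.5° + (180° − 54.8°) = 91.7° from the x-axis; with |FP| = 31.6, P = F + 31.6·(cos 91.7°, sin 91.7°) = (16.2, 20.2). FP is perpendicular to PL; with |PL| = 18.0 on the left of FP, L = P + 18.0·(-1.00, -0.0297) = (-1.75, 19.7). Then |GL| = |L − G| = 19.8.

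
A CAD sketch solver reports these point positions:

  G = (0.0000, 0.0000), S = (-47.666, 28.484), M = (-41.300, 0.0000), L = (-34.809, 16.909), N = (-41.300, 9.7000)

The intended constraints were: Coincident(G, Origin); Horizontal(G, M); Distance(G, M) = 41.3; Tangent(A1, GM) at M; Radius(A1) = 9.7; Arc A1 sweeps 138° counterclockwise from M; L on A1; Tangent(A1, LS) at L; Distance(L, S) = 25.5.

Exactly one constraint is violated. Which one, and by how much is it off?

Distance(L, S) = 25.5 — off by 8.20.

G = (0.00, 0.00) ✓; G.y = 0.00, M.y = 0.00 ✓; |GM| = 41.30 ✓; ∠(NM, MG) = 90.00° ✓; |NM| = 9.700 ✓; bearing(N→L) − bearing(N→M) = 138.0° ✓; |NL| = 9.701 ✓; ∠(NL, LS) = 90.00° ✓; |LS| = 17.30 ✗.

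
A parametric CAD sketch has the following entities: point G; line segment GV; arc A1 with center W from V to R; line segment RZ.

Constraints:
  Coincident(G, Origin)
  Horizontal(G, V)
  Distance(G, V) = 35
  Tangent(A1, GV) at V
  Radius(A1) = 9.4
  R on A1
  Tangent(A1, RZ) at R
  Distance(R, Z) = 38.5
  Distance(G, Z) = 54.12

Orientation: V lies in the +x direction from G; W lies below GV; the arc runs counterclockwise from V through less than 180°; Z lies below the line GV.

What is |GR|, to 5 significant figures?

27.248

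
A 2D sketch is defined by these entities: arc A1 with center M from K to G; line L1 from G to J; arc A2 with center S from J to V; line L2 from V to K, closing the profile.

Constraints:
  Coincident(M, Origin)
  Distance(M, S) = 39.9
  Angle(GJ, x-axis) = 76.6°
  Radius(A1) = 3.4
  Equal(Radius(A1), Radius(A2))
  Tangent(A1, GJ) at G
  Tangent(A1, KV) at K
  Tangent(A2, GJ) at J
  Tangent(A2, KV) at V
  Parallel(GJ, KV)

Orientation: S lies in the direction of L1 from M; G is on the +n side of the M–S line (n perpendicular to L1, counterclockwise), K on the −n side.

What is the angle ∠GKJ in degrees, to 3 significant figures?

80.3°

The slot axis is L1's direction at 76.6°, so u = (cos 76.6°, sin 76.6°) = (0.232, 0.973) and n = (−sin 76.6°, cos 76.6°) = (-0.973, 0.232). M is at the origin and S lies 39.9 along u from M, so S = 39.9·u = (9.25, 38.8). Tangency of A1 to both parallel lines with radius 3.4 puts G and K at M ± 3.4·n: G = (-3.31, 0.788), K = (3.31, -0.788). Equal radii place J and V the same way about S: J = S + 3.4·n = (5.94, 39.6), V = S − 3.4·n = (12.6, 38.0). Then cos ∠GKJ = KG·KJ / (|KG||KJ|), giving 80.3°.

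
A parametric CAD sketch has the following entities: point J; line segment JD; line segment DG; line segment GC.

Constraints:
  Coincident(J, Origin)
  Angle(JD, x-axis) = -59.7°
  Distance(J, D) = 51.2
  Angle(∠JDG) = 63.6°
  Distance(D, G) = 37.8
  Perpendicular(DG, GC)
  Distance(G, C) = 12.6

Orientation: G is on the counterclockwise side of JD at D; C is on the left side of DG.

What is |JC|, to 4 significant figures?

36.50

J is at the origin; JD runs at -59.7° with length 51.2, so D = 51.2·(cos -59.7°, sin -59.7°) = (25.83, -44.21). ∠JDG = 63.6°, so DG runs at -59.7° + (180° − 63.6°) = 56.70° from the x-axis; with |DG| = 37.8, G = D + 37.8·(cos 56.70°, sin 56.70°) = (46.58, -12.61). The perpendicularity gives GC at right angles to DG; with |GC| = 12.6 on the left of DG, C = G + 12.6·(-0.8358, 0.5490) = (36.05, -5.695). Then |JC| = |C − J| = 36.50.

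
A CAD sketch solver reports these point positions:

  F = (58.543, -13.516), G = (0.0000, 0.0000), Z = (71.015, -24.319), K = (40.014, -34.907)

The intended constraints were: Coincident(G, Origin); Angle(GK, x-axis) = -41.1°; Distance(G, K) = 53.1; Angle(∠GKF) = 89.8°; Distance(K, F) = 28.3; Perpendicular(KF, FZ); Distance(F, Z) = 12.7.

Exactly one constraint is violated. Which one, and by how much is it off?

Distance(F, Z) = 12.7 — off by 3.80.

G = (0.00, 0.00) ✓; GK at -41.10° ✓; |GK| = 53.10 ✓; ∠GKF = 89.80° ✓; |KF| = 28.30 ✓; ∠(KF, FZ) = 90.00° ✓; |FZ| = 16.50 ✗.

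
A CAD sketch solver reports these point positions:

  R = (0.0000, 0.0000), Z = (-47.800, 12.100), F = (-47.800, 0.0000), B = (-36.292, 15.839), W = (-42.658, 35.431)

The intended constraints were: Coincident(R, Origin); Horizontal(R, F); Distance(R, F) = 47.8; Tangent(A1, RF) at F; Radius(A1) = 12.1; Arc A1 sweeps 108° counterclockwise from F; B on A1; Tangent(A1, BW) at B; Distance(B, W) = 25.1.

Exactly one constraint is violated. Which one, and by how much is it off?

Distance(B, W) = 25.1 — off by 4.50.

R = (0.00, 0.00) ✓; R.y = 0.00, F.y = 0.00 ✓; |RF| = 47.80 ✓; ∠(ZF, FR) = 90.00° ✓; |ZF| = 12.10 ✓; bearing(Z→B) − bearing(Z→F) = 108.0° ✓; |ZB| = 12.10 ✓; ∠(ZB, BW) = 90.00° ✓; |BW| = 20.60 ✗.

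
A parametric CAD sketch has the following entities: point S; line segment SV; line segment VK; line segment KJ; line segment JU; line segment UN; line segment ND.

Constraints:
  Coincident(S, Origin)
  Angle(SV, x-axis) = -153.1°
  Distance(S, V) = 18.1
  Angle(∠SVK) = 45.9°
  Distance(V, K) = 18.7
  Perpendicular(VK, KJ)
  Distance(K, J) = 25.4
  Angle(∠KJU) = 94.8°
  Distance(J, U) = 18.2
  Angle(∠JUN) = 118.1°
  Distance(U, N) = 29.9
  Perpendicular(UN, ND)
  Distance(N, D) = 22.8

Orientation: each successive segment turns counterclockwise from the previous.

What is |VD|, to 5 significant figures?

11.120

S is at the origin; SV runs at -153.1° with length 18.1, so V = (-16.142, -8.1891). ∠SVK = 45.9° gives VK at -19.000° from the x-axis; with |VK| = 18.7, K = (1.5397, -14.277). VK is perpendicular to KJ, so KJ runs at 71.000°; with |KJ| = 25.4, J = (9.8091, 9.7390). ∠KJU = 94.8° gives JU at 156.20° from the x-axis; with |JU| = 18.2, U = (-6.8432, 17.084). ∠JUN = 118.1° gives UN at -141.90° from the x-axis; with |UN| = 29.9, N = (-30.373, -1.3659). UN is perpendicular to ND, so ND runs at -51.900°; with |ND| = 22.8, D = (-16.304, -19.308). Then |VD| = |D − V| = 11.120.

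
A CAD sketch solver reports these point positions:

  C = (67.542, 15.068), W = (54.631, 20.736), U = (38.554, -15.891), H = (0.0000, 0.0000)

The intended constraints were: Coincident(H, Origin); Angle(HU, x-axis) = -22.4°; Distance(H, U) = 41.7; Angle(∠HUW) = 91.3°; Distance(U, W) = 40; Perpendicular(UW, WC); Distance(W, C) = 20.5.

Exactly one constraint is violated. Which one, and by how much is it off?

Distance(W, C) = 20.5 — off by 6.40.

H = (0.00, 0.00) ✓; HU at -22.40° ✓; |HU| = 41.70 ✓; ∠HUW = 91.30° ✓; |UW| = 40.00 ✓; ∠(UW, WC) = 90.00° ✓; |WC| = 14.10 ✗.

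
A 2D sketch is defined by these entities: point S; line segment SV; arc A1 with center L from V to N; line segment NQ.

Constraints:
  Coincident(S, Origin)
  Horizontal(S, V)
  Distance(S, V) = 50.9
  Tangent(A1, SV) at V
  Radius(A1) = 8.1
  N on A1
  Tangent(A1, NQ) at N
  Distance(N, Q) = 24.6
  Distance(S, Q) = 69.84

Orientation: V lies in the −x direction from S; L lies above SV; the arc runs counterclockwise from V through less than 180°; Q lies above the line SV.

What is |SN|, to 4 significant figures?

47.20

S is at the origin; S and V share the same y with |SV| = 50.9 and V on the −x side, so V = (-50.90, 0.000). Since A1 is tangent to SV there, LV ⟂ SV, so L = V + (0, 8.1) = (-50.90, 8.100). Since LN ⟂ NQ (tangency), |LQ| = √(8.1² + 24.6²) = 25.90 regardless of where N sits on A1. So Q lies on both circle(S, 69.84) and circle(L, 25.90); the above-SV intersection is Q = (-62.44, 31.29). N is the foot of the tangent from Q: N = (-45.14, 13.80).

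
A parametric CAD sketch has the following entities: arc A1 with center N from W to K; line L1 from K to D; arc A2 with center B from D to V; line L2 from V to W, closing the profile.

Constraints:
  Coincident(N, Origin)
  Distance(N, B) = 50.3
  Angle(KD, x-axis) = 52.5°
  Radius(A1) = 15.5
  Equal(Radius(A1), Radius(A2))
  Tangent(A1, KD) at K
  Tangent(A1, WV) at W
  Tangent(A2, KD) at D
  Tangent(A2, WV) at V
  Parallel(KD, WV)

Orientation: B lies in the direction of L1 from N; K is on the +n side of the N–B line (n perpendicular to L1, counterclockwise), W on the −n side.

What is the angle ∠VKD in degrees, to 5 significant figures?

31.646°

The slot axis is L1's direction at 52.5°, so u = (cos 52.5°, sin 52.5°) = (0.60876, 0.79335) and n = (−sin 52.5°, cos 52.5°) = (-0.79335, 0.60876). N is at the origin and B lies 50.3 along u from N, so B = 50.3·u = (30.621, 39.906). Tangency of A1 to both parallel lines with radius 15.5 puts K and W at N ± 15.5·n: K = (-12.297, 9.4358), W = (12.297, -9.4358). Equal radii place D and V the same way about B: D = B + 15.5·n = (18.324, 49.341), V = B − 15.5·n = (42.918, 30.470). Then cos ∠VKD = KV·KD / (|KV||KD|), giving 31.646°.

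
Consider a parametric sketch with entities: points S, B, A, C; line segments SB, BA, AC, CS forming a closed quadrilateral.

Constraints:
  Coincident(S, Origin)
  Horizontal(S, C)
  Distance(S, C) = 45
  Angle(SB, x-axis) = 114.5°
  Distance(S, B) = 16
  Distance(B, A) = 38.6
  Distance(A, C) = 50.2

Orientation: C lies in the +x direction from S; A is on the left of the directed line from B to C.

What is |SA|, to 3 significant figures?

47.3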